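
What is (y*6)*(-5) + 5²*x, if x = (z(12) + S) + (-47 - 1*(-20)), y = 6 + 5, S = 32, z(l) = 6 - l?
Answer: -355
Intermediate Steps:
y = 11
x = -1 (x = ((6 - 1*12) + 32) + (-47 - 1*(-20)) = ((6 - 12) + 32) + (-47 + 20) = (-6 + 32) - 27 = 26 - 27 = -1)
(y*6)*(-5) + 5²*x = (11*6)*(-5) + 5²*(-1) = 66*(-5) + 25*(-1) = -330 - 25 = -355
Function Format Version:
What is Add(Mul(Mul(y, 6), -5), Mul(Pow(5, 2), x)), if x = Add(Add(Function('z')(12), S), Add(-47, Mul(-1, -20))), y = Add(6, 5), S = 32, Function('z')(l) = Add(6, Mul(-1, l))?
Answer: -355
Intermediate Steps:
y = 11
x = -1 (x = Add(Add(Add(6, Mul(-1, 12)), 32), Add(-47, Mul(-1, -20))) = Add(Add(Add(6, -12), 32), Add(-47, 20)) = Add(Add(-6, 32), -27) = Add(26, -27) = -1)
Add(Mul(Mul(y, 6), -5), Mul(Pow(5, 2), x)) = Add(Mul(Mul(11, 6), -5), Mul(Pow(5, 2), -1)) = Add(Mul(66, -5), Mul(25, -1)) = Add(-330, -25) = -355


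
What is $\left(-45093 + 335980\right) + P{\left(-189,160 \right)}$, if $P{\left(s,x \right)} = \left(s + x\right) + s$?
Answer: $290669$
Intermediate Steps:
$P{\left(s,x \right)} = x + 2 s$
$\left(-45093 + 335980\right) + P{\left(-189,160 \right)} = \left(-45093 + 335980\right) + \left(160 + 2 \left(-189\right)\right) = 290887 + \left(160 - 378\right) = 290887 - 218 = 290669$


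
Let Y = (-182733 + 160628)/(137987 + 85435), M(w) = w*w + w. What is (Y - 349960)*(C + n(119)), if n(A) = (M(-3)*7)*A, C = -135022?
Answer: 5083209305047700/111711 ≈ 4.5503e+10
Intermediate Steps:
M(w) = w + w² (M(w) = w² + w = w + w²)
n(A) = 42*A (n(A) = (-3*(1 - 3)*7)*A = (-3*(-2)*7)*A = (6*7)*A = 42*A)
Y = -22105/223422 ≈ -0.098938
(Y - 349960)*(C + n(119)) = (-22105/223422 - 349960)*(-135022 + 42*119) = -78188785225*(-135022 + 4998)/223422 = -78188785225/223422*(-130024) = 5083209305047700/111711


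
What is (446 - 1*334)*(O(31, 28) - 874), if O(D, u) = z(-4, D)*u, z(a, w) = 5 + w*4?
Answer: 306656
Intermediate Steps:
z(a, w) = 5 + 4*w
O(D, u) = u*(5 + 4*D) (O(D, u) = (5 + 4*D)*u = u*(5 + 4*D))
(446 - 1*334)*(O(31, 28) - 874) = (446 - 1*334)*(28*(5 + 4*31) - 874) = (446 - 334)*(28*(5 + 124) - 874) = 112*(28*129 - 874) = 112*(3612 - 874) = 112*2738 = 306656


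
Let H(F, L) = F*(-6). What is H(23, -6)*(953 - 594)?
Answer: -49542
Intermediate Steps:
H(F, L) = -6*F
H(23, -6)*(953 - 594) = (-6*23)*(953 - 594) = -138*359 = -49542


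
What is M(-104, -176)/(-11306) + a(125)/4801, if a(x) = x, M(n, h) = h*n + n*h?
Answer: -87170879/27140053 ≈ -3.2119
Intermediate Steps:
M(n, h) = 2*h*n (M(n, h) = h*n + h*n = 2*h*n)
M(-104, -176)/(-11306) + a(125)/4801 = (2*(-176)*(-104))/(-11306) + 125/4801 = 36608*(-1/11306) + 125*(1/4801) = -18304/5653 + 125/4801 = -87170879/27140053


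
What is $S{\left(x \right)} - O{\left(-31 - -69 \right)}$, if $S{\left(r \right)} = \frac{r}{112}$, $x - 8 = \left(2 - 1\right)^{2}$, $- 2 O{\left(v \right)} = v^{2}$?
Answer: $\frac{80873}{112} \approx 722.08$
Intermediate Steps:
$O{\left(v \right)} = - \frac{v^{2}}{2}$
$x = 9$ ($x = 8 + \left(2 - 1\right)^{2} = 8 + 1^{2} = 8 + 1 = 9$)
$S{\left(r \right)} = \frac{r}{112}$ ($S{\left(r \right)} = r \frac{1}{112} = \frac{r}{112}$)
$S{\left(x \right)} - O{\left(-31 - -69 \right)} = \frac{1}{112} \cdot 9 - - \frac{\left(-31 - -69\right)^{2}}{2} = \frac{9}{112} - - \frac{\left(-31 + 69\right)^{2}}{2} = \frac{9}{112} - - \frac{38^{2}}{2} = \frac{9}{112} - \left(- \frac{1}{2}\right) 1444 = \frac{9}{112} - -722 = \frac{9}{112} + 722 = \frac{80873}{112}$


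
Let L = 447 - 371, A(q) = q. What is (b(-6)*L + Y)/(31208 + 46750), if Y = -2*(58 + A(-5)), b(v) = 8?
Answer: 251/38979 ≈ 0.0064394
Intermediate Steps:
L = 76
Y = -106 (Y = -2*(58 - 5) = -2*53 = -106)
(b(-6)*L + Y)/(31208 + 46750) = (8*76 - 106)/(31208 + 46750) = (608 - 106)/77958 = 502*(1/77958) = 251/38979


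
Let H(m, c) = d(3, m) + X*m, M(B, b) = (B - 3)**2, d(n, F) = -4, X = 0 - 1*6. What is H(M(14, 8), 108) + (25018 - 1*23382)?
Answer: 906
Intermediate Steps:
X = -6 (X = 0 - 6 = -6)
M(B, b) = (-3 + B)**2
H(m, c) = -4 - 6*m
H(M(14, 8), 108) + (25018 - 1*23382) = (-4 - 6*(-3 + 14)**2) + (25018 - 1*23382) = (-4 - 6*11**2) + (25018 - 23382) = (-4 - 6*121) + 1636 = (-4 - 726) + 1636 = -730 + 1636 = 906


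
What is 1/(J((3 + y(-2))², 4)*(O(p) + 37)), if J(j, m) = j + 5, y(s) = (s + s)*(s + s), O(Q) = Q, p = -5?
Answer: 1/11712 ≈ 8.5382e-5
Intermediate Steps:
y(s) = 4*s² (y(s) = (2*s)*(2*s) = 4*s²)
J(j, m) = 5 + j
1/(J((3 + y(-2))², 4)*(O(p) + 37)) = 1/((5 + (3 + 4*(-2)²)²)*(-5 + 37)) = 1/((5 + (3 + 4*4)²)*32) = 1/((5 + (3 + 16)²)*32) = 1/((5 + 19²)*32) = 1/((5 + 361)*32) = 1/(366*32) = 1/11712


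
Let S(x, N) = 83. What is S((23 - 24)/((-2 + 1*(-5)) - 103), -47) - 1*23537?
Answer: -23454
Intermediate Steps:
S((23 - 24)/((-2 + 1*(-5)) - 103), -47) - 1*23537 = 83 - 1*23537 = 83 - 23537 = -23454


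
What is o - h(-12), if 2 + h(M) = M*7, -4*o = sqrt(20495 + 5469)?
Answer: 86 - sqrt(6491)/2 ≈ 45.717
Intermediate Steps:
o = -sqrt(6491)/2 (o = -sqrt(20495 + 5469)/4 = -sqrt(6491)/2 ≈ -40.283)
h(M) = -2 + 7*M (h(M) = -2 + M*7 = -2 + 7*M)
o - h(-12) = -sqrt(6491)/2 - (-2 + 7*(-12)) = -sqrt(6491)/2 - (-2 - 84) = -sqrt(6491)/2 - 1*(-86) = -sqrt(6491)/2 + 86 = 86 - sqrt(6491)/2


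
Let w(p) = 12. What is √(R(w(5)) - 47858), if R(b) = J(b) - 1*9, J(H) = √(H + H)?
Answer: √(-47867 + 2*√6) ≈ 218.77*I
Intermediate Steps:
J(H) = √2*√H (J(H) = √(2*H) = √2*√H)
R(b) = -9 + √2*√b (R(b) = √2*√b - 1*9 = √2*√b - 9 = -9 + √2*√b)
√(R(w(5)) - 47858) = √((-9 + √2*√12) - 47858) = √((-9 + √2*(2*√3)) - 47858) = √((-9 + 2*√6) - 47858) = √(-47867 + 2*√6)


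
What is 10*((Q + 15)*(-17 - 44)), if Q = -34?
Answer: 11590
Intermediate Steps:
10*((Q + 15)*(-17 - 44)) = 10*((-34 + 15)*(-17 - 44)) = 10*(-19*(-61)) = 10*1159 = 11590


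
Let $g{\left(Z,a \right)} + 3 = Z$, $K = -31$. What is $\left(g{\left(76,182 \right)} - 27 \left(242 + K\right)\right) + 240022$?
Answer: $234398$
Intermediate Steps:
$g{\left(Z,a \right)} = -3 + Z$
$\left(g{\left(76,182 \right)} - 27 \left(242 + K\right)\right) + 240022 = \left(\left(-3 + 76\right) - 27 \left(242 - 31\right)\right) + 240022 = \left(73 - 5697\right) + 240022 = -5624 + 240022 = 234398$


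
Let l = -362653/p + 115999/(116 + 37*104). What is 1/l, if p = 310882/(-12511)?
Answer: 616168124/9010665636265 ≈ 6.8382e-5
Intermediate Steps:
p = -310882/12511 (p = 310882*(-1/12511) = -310882/12511 ≈ -24.849)
l = 9010665636265/616168124 (l = -362653/(-310882/12511) + 115999/(116 + 37*104) = -362653*(-12511/310882) + 115999/(116 + 3848) = 4537151683/310882 + 115999/3964 = 9010665636265/616168124 ≈ 14624.)
1/l = 1/(9010665636265/616168124) = 616168124/9010665636265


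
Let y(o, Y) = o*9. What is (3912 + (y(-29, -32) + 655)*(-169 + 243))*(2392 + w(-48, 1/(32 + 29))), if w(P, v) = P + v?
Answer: 4728227980/61 ≈ 7.7512e+7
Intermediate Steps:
y(o, Y) = 9*o
(3912 + (y(-29, -32) + 655)*(-169 + 243))*(2392 + w(-48, 1/(32 + 29))) = (3912 + (9*(-29) + 655)*(-169 + 243))*(2392 + (-48 + 1/(32 + 29))) = (3912 + (-261 + 655)*74)*(2392 + (-48 + 1/61)) = (3912 + 394*74)*(2392 + (-48 + 1/61)) = (3912 + 29156)*(2392 - 2927/61) = 33068*(142985/61) = 4728227980/61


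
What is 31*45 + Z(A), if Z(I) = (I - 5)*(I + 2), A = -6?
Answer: 1439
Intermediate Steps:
Z(I) = (-5 + I)*(2 + I)
31*45 + Z(A) = 31*45 + (-10 + (-6)² - 3*(-6)) = 1395 + (-10 + 36 + 18) = 1395 + 44 = 1439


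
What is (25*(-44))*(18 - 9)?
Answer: -9900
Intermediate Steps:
(25*(-44))*(18 - 9) = -1100*9 = -9900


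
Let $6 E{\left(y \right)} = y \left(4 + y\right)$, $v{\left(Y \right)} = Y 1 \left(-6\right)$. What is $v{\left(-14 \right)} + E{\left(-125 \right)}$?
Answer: $\frac{15629}{6} \approx 2604.8$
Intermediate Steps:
$v{\left(Y \right)} = - 6 Y$ ($v{\left(Y \right)} = Y \left(-6\right) = - 6 Y$)
$E{\left(y \right)} = \frac{y \left(4 + y\right)}{6}$
$v{\left(-14 \right)} + E{\left(-125 \right)} = \left(-6\right) \left(-14\right) + \frac{1}{6} \left(-125\right) \left(4 - 125\right) = 84 + \frac{1}{6} \left(-125\right) \left(-121\right) = 84 + \frac{15125}{6} = \frac{15629}{6}$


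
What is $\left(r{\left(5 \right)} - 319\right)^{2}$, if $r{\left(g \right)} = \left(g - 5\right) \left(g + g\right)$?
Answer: $101761$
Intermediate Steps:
$r{\left(g \right)} = 2 g \left(-5 + g\right)$ ($r{\left(g \right)} = \left(-5 + g\right) 2 g = 2 g \left(-5 + g\right)$)
$\left(r{\left(5 \right)} - 319\right)^{2} = \left(2 \cdot 5 \left(-5 + 5\right) - 319\right)^{2} = \left(2 \cdot 5 \cdot 0 - 319\right)^{2} = \left(0 - 319\right)^{2} = \left(-319\right)^{2} = 101761$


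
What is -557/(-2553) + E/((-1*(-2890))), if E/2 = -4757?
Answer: -11339756/3689085 ≈ -3.0739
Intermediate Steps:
E = -9514 (E = 2*(-4757) = -9514)
-557/(-2553) + E/((-1*(-2890))) = -557/(-2553) - 9514/((-1*(-2890))) = -557*(-1/2553) - 9514/2890 = 557/2553 - 9514*1/2890 = 557/2553 - 4757/1445 = -11339756/3689085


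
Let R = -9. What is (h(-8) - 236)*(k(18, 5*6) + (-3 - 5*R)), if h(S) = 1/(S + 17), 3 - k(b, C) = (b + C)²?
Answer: 532873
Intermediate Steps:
k(b, C) = 3 - (C + b)² (k(b, C) = 3 - (b + C)² = 3 - (C + b)²)
h(S) = 1/(17 + S)
(h(-8) - 236)*(k(18, 5*6) + (-3 - 5*R)) = (1/(17 - 8) - 236)*((3 - (5*6 + 18)²) + (-3 - 5*(-9))) = (1/9 - 236)*((3 - (30 + 18)²) + (-3 + 45)) = (⅑ - 236)*((3 - 1*48²) + 42) = -2123*((3 - 1*2304) + 42)/9 = -2123*((3 - 2304) + 42)/9 = -2123*(-2301 + 42)/9 = -2123/9*(-2259) = 532873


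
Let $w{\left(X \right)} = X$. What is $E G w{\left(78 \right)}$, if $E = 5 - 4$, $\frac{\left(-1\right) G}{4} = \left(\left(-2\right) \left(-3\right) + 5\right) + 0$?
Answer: $-3432$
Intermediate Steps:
$G = -44$ ($G = - 4 \left(\left(\left(-2\right) \left(-3\right) + 5\right) + 0\right) = - 4 \left(\left(6 + 5\right) + 0\right) = - 4 \left(11 + 0\right) = \left(-4\right) 11 = -44$)
$E = 1$ ($E = 5 - 4 = 1$)
$E G w{\left(78 \right)} = 1 \left(-44\right) 78 = \left(-44\right) 78 = -3432$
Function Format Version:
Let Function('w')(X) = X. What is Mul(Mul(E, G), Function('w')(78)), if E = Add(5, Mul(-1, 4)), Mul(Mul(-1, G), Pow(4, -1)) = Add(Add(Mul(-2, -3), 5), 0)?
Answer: -3432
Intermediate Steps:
G = -44 (G = Mul(-4, Add(Add(Mul(-2, -3), 5), 0)) = Mul(-4, Add(Add(6, 5), 0)) = Mul(-4, Add(11, 0)) = Mul(-4, 11) = -44)
E = 1 (E = Add(5, -4) = 1)
Mul(Mul(E, G), Function('w')(78)) = Mul(Mul(1, -44), 78) = Mul(-44, 78) = -3432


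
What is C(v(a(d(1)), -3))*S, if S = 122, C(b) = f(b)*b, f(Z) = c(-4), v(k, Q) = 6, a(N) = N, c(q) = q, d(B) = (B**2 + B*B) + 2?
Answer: -2928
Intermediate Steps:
d(B) = 2 + 2*B**2 (d(B) = (B**2 + B**2) + 2 = 2*B**2 + 2 = 2 + 2*B**2)
f(Z) = -4
C(b) = -4*b
C(v(a(d(1)), -3))*S = -4*6*122 = -24*122 = -2928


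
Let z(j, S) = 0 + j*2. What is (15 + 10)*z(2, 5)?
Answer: 100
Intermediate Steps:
z(j, S) = 2*j (z(j, S) = 0 + 2*j = 2*j)
(15 + 10)*z(2, 5) = (15 + 10)*(2*2) = 25*4 = 100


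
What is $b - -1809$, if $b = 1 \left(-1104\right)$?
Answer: $705$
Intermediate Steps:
$b = -1104$
$b - -1809 = -1104 - -1809 = -1104 + 1809 = 705$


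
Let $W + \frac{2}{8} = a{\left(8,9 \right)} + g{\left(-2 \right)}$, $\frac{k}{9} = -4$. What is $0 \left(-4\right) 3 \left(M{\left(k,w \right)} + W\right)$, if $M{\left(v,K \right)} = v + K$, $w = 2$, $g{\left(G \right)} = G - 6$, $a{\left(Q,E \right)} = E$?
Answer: $0$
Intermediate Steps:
$g{\left(G \right)} = -6 + G$
$k = -36$ ($k = 9 \left(-4\right) = -36$)
$M{\left(v,K \right)} = K + v$
$W = \frac{3}{4}$ ($W = - \frac{1}{4} + \left(9 - 8\right) = - \frac{1}{4} + 1 = \frac{3}{4} \approx 0.75$)
$0 \left(-4\right) 3 \left(M{\left(k,w \right)} + W\right) = 0 \left(-4\right) 3 \left(\left(2 - 36\right) + \frac{3}{4}\right) = 0 \cdot 3 \left(-34 + \frac{3}{4}\right) = 0 \left(- \frac{133}{4}\right) = 0$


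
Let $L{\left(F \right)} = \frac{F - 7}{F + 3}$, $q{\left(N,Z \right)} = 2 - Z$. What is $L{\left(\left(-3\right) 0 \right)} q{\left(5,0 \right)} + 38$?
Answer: $\frac{100}{3} \approx 33.333$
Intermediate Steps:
$L{\left(F \right)} = \frac{-7 + F}{3 + F}$
$L{\left(\left(-3\right) 0 \right)} q{\left(5,0 \right)} + 38 = \frac{-7 - 0}{3 - 0} \left(2 - 0\right) + 38 = \frac{-7 + 0}{3 + 0} \left(2 + 0\right) + 38 = \frac{1}{3} \left(-7\right) 2 + 38 = \left(- \frac{7}{3}\right) 2 + 38 = - \frac{14}{3} + 38 = \frac{100}{3}$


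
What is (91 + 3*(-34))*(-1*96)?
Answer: 1056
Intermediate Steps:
(91 + 3*(-34))*(-1*96) = (91 - 102)*(-96) = -11*(-96) = 1056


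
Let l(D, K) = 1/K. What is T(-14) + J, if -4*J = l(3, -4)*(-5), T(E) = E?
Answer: -229/16 ≈ -14.313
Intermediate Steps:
J = -5/16 (J = -(-5)/(4*(-4)) = -(-1)*(-5)/16 = -1/4*5/4 = -5/16 ≈ -0.31250)
T(-14) + J = -14 - 5/16 = -229/16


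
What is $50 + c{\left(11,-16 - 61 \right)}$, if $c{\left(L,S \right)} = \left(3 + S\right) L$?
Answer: $-764$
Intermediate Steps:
$c{\left(L,S \right)} = L \left(3 + S\right)$
$50 + c{\left(11,-16 - 61 \right)} = 50 + 11 \left(3 - 77\right) = 50 + 11 \left(-74\right) = 50 - 814 = -764$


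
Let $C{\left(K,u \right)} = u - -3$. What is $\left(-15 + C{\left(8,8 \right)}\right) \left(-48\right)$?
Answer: $192$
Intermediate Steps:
$C{\left(K,u \right)} = 3 + u$ ($C{\left(K,u \right)} = u + 3 = 3 + u$)
$\left(-15 + C{\left(8,8 \right)}\right) \left(-48\right) = \left(-15 + \left(3 + 8\right)\right) \left(-48\right) = \left(-15 + 11\right) \left(-48\right) = \left(-4\right) \left(-48\right) = 192$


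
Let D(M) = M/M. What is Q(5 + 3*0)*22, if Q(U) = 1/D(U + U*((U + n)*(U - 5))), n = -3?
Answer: 22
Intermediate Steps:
D(M) = 1
Q(U) = 1 (Q(U) = 1/1 = 1)
Q(5 + 3*0)*22 = 1*22 = 22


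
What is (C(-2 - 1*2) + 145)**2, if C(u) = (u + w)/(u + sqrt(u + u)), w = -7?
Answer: (181081*I + 342780*sqrt(2))/(8*(I + 2*sqrt(2))) ≈ 21558.0 + 380.7*I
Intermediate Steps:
C(u) = (-7 + u)/(u + sqrt(2)*sqrt(u)) (C(u) = (u - 7)/(u + sqrt(u + u)) = (-7 + u)/(u + sqrt(2*u)) = (-7 + u)/(u + sqrt(2)*sqrt(u)))
(C(-2 - 1*2) + 145)**2 = ((-7 + (-2 - 1*2))/((-2 - 1*2) + sqrt(2)*sqrt(-2 - 1*2)) + 145)**2 = ((-7 + (-2 - 2))/((-2 - 2) + sqrt(2)*sqrt(-2 - 2)) + 145)**2 = ((-7 - 4)/(-4 + sqrt(2)*sqrt(-4)) + 145)**2 = (-11/(-4 + sqrt(2)*(2*I)) + 145)**2 = (-11/(-4 + 2*I*sqrt(2)) + 145)**2 = (145 - 11/(-4 + 2*I*sqrt(2)))**2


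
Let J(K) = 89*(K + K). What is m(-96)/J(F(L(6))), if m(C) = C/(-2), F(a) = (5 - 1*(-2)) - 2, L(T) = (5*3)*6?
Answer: 24/445 ≈ 0.053933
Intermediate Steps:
L(T) = 90 (L(T) = 15*6 = 90)
F(a) = 5 (F(a) = (5 + 2) - 2 = 7 - 2 = 5)
J(K) = 178*K (J(K) = 89*(2*K) = 178*K)
m(C) = -C/2 (m(C) = C*(-½) = -C/2)
m(-96)/J(F(L(6))) = (-½*(-96))/((178*5)) = 48/890 = 48*(1/890) = 24/445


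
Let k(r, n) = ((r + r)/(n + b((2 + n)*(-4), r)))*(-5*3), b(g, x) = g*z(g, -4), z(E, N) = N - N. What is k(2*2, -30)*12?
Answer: 48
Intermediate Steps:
z(E, N) = 0
b(g, x) = 0 (b(g, x) = g*0 = 0)
k(r, n) = -30*r/n (k(r, n) = ((r + r)/(n + 0))*(-5*3) = ((2*r)/n)*(-15) = (2*r/n)*(-15) = -30*r/n)
k(2*2, -30)*12 = -30*2*2/(-30)*12 = -30*4*(-1/30)*12 = 4*12 = 48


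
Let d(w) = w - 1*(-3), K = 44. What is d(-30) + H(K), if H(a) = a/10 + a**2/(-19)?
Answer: -11827/95 ≈ -124.49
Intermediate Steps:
d(w) = 3 + w (d(w) = w + 3 = 3 + w)
H(a) = -a**2/19 + a/10 (H(a) = a*(1/10) + a**2*(-1/19) = a/10 - a**2/19 = -a**2/19 + a/10)
d(-30) + H(K) = (3 - 30) + (1/190)*44*(19 - 10*44) = -27 + (1/190)*44*(19 - 440) = -27 + (1/190)*44*(-421) = -27 - 9262/95 = -11827/95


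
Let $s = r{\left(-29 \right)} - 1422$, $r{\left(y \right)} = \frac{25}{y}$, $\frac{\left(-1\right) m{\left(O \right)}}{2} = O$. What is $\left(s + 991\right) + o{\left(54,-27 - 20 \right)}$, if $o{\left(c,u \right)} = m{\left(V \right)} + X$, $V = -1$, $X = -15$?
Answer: $- \frac{12901}{29} \approx -444.86$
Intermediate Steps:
$m{\left(O \right)} = - 2 O$
$o{\left(c,u \right)} = -13$ ($o{\left(c,u \right)} = \left(-2\right) \left(-1\right) - 15 = 2 - 15 = -13$)
$s = - \frac{41263}{29}$ ($s = \frac{25}{-29} - 1422 = 25 \left(- \frac{1}{29}\right) - 1422 = - \frac{25}{29} - 1422 = - \frac{41263}{29} \approx -1422.9$)
$\left(s + 991\right) + o{\left(54,-27 - 20 \right)} = \left(- \frac{41263}{29} + 991\right) - 13 = - \frac{12524}{29} - 13 = - \frac{12901}{29}$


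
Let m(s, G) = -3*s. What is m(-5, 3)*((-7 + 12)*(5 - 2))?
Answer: 225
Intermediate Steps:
m(-5, 3)*((-7 + 12)*(5 - 2)) = (-3*(-5))*((-7 + 12)*(5 - 2)) = 15*(5*3) = 15*15 = 225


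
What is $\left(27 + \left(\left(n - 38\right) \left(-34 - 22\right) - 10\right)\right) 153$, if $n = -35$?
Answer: $628065$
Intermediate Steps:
$\left(27 + \left(\left(n - 38\right) \left(-34 - 22\right) - 10\right)\right) 153 = \left(27 - \left(10 - \left(-35 - 38\right) \left(-34 - 22\right)\right)\right) 153 = \left(27 - -4078\right) 153 = \left(27 + \left(4088 - 10\right)\right) 153 = \left(27 + 4078\right) 153 = 4105 \cdot 153 = 628065$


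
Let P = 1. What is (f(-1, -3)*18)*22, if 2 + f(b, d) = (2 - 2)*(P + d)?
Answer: -792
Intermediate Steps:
f(b, d) = -2 (f(b, d) = -2 + (2 - 2)*(1 + d) = -2 + 0*(1 + d) = -2 + 0 = -2)
(f(-1, -3)*18)*22 = -2*18*22 = -36*22 = -792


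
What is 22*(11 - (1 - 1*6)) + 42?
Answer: 394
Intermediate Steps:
22*(11 - (1 - 1*6)) + 42 = 22*(11 - (1 - 6)) + 42 = 22*(11 - 1*(-5)) + 42 = 22*(11 + 5) + 42 = 22*16 + 42 = 352 + 42 = 394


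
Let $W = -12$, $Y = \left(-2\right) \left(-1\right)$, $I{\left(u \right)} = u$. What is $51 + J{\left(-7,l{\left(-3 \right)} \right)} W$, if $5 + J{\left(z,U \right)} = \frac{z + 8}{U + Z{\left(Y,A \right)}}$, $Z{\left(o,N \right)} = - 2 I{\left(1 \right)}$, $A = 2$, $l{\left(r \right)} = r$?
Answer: $\frac{567}{5} \approx 113.4$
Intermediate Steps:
$Y = 2$
$Z{\left(o,N \right)} = -2$ ($Z{\left(o,N \right)} = \left(-2\right) 1 = -2$)
$J{\left(z,U \right)} = -5 + \frac{8 + z}{-2 + U}$ ($J{\left(z,U \right)} = -5 + \frac{z + 8}{U - 2} = -5 + \frac{8 + z}{-2 + U}$)
$51 + J{\left(-7,l{\left(-3 \right)} \right)} W = 51 + \frac{18 - 7 - -15}{-2 - 3} \left(-12\right) = 51 + \frac{18 - 7 + 15}{-5} \left(-12\right) = 51 + \left(- \frac{1}{5}\right) 26 \left(-12\right) = 51 - - \frac{312}{5} = 51 + \frac{312}{5} = \frac{567}{5}$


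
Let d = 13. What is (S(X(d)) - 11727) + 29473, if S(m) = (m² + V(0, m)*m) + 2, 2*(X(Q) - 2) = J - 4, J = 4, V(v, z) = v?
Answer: 17752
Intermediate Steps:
X(Q) = 2 (X(Q) = 2 + (4 - 4)/2 = 2 + (½)*0 = 2 + 0 = 2)
S(m) = 2 + m² (S(m) = (m² + 0*m) + 2 = (m² + 0) + 2 = m² + 2 = 2 + m²)
(S(X(d)) - 11727) + 29473 = ((2 + 2²) - 11727) + 29473 = ((2 + 4) - 11727) + 29473 = (6 - 11727) + 29473 = -11721 + 29473 = 17752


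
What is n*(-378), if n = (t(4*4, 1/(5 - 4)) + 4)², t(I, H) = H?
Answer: -9450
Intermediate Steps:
n = 25 (n = (1/(5 - 4) + 4)² = (1/1 + 4)² = (1 + 4)² = 5² = 25)
n*(-378) = 25*(-378) = -9450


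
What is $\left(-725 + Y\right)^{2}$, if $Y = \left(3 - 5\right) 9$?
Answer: $552049$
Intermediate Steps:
$Y = -18$ ($Y = \left(-2\right) 9 = -18$)
$\left(-725 + Y\right)^{2} = \left(-725 - 18\right)^{2} = \left(-743\right)^{2} = 552049$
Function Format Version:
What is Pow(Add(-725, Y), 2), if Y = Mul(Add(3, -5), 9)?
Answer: 552049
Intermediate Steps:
Y = -18 (Y = Mul(-2, 9) = -18)
Pow(Add(-725, Y), 2) = Pow(Add(-725, -18), 2) = Pow(-743, 2) = 552049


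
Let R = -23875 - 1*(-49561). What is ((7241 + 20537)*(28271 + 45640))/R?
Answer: 342183293/4281 ≈ 79931.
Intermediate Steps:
R = 25686 (R = -23875 + 49561 = 25686)
((7241 + 20537)*(28271 + 45640))/R = ((7241 + 20537)*(28271 + 45640))/25686 = (27778*73911)*(1/25686) = 2053099758*(1/25686) = 342183293/4281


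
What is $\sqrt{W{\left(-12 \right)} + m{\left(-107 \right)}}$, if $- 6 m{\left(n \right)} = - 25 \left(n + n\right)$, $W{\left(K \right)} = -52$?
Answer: $\frac{i \sqrt{8493}}{3} \approx 30.719 i$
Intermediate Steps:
$m{\left(n \right)} = \frac{25 n}{3}$ ($m{\left(n \right)} = - \frac{\left(-25\right) \left(n + n\right)}{6} = - \frac{\left(-25\right) 2 n}{6} = - \frac{\left(-50\right) n}{6} = \frac{25 n}{3}$)
$\sqrt{W{\left(-12 \right)} + m{\left(-107 \right)}} = \sqrt{-52 + \frac{25}{3} \left(-107\right)} = \sqrt{-52 - \frac{2675}{3}} = \sqrt{- \frac{2831}{3}} = \frac{i \sqrt{8493}}{3}$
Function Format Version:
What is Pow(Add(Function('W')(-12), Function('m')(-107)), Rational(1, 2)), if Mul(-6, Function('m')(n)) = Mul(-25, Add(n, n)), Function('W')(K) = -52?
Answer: Mul(Rational(1, 3), I, Pow(8493, Rational(1, 2))) ≈ Mul(30.719, I)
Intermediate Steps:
Function('m')(n) = Mul(Rational(25, 3), n) (Function('m')(n) = Mul(Rational(-1, 6), Mul(-25, Add(n, n))) = Mul(Rational(-1, 6), Mul(-25, Mul(2, n))) = Mul(Rational(-1, 6), Mul(-50, n)) = Mul(Rational(25, 3), n))
Pow(Add(Function('W')(-12), Function('m')(-107)), Rational(1, 2)) = Pow(Add(-52, Mul(Rational(25, 3), -107)), Rational(1, 2)) = Pow(Add(-52, Rational(-2675, 3)), Rational(1, 2)) = Pow(Rational(-2831, 3), Rational(1, 2)) = Mul(Rational(1, 3), I, Pow(8493, Rational(1, 2)))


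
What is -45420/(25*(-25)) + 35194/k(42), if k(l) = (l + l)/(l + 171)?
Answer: 156300551/1750 ≈ 89315.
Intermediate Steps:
k(l) = 2*l/(171 + l) (k(l) = (2*l)/(171 + l) = 2*l/(171 + l))
-45420/(25*(-25)) + 35194/k(42) = -45420/(25*(-25)) + 35194/((2*42/(171 + 42))) = -45420/(-625) + 35194/((2*42/213)) = -45420*(-1/625) + 35194/((2*42*(1/213))) = 9084/125 + 35194/(28/71) = 9084/125 + 35194*(71/28) = 9084/125 + 1249387/14 = 156300551/1750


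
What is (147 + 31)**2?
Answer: 31684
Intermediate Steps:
(147 + 31)**2 = 178**2 = 31684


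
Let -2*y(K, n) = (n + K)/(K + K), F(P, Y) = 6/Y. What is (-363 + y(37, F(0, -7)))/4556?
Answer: -376321/4720016 ≈ -0.079729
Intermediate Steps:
y(K, n) = -(K + n)/(4*K) (y(K, n) = -(n + K)/(2*(K + K)) = -(K + n)/(2*(2*K)) = -(K + n)*1/(2*K)/2 = -(K + n)/(4*K))
(-363 + y(37, F(0, -7)))/4556 = (-363 + (¼)*(-1*37 - 6/(-7))/37)/4556 = (-363 + (¼)*(1/37)*(-37 - 6*(-1)/7))*(1/4556) = (-363 + (¼)*(1/37)*(-37 - 1*(-6/7)))*(1/4556) = (-363 + (¼)*(1/37)*(-37 + 6/7))*(1/4556) = (-363 + (¼)*(1/37)*(-253/7))*(1/4556) = (-363 - 253/1036)*(1/4556) = -376321/1036*1/4556 = -376321/4720016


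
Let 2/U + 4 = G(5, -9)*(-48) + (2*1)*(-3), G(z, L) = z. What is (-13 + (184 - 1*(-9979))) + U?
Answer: 1268749/125 ≈ 10150.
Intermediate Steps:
U = -1/125 (U = 2/(-4 + (5*(-48) + (2*1)*(-3))) = 2/(-4 + (-240 + 2*(-3))) = 2/(-4 + (-240 - 6)) = 2/(-4 - 246) = 2/(-250) = 2*(-1/250) = -1/125 ≈ -0.0080000)
(-13 + (184 - 1*(-9979))) + U = (-13 + (184 - 1*(-9979))) - 1/125 = (-13 + (184 + 9979)) - 1/125 = (-13 + 10163) - 1/125 = 10150 - 1/125 = 1268749/125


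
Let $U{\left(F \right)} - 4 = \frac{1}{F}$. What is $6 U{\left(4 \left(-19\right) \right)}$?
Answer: $\frac{909}{38} \approx 23.921$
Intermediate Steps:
$U{\left(F \right)} = 4 + \frac{1}{F}$
$6 U{\left(4 \left(-19\right) \right)} = 6 \left(4 + \frac{1}{4 \left(-19\right)}\right) = 6 \left(4 + \frac{1}{-76}\right) = 6 \left(4 - \frac{1}{76}\right) = 6 \cdot \frac{303}{76} = \frac{909}{38}$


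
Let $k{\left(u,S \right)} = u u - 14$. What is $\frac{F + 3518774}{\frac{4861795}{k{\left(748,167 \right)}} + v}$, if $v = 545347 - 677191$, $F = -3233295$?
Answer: $- \frac{31944529142}{14752107553} \approx -2.1654$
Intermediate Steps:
$k{\left(u,S \right)} = -14 + u^{2}$ ($k{\left(u,S \right)} = u^{2} - 14 = -14 + u^{2}$)
$v = -131844$
$\frac{F + 3518774}{\frac{4861795}{k{\left(748,167 \right)}} + v} = \frac{-3233295 + 3518774}{\frac{4861795}{-14 + 748^{2}} - 131844} = \frac{285479}{\frac{4861795}{-14 + 559504} - 131844} = \frac{285479}{\frac{4861795}{559490} - 131844} = \frac{285479}{4861795 \cdot \frac{1}{559490} - 131844} = \frac{285479}{\frac{972359}{111898} - 131844} = \frac{285479}{- \frac{14752107553}{111898}} = 285479 \left(- \frac{111898}{14752107553}\right) = - \frac{31944529142}{14752107553}$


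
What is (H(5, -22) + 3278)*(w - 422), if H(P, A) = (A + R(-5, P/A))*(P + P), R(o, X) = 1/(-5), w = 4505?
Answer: 12477648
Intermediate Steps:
R(o, X) = -⅕ (R(o, X) = 1*(-⅕) = -⅕)
H(P, A) = 2*P*(-⅕ + A) (H(P, A) = (A - ⅕)*(P + P) = (-⅕ + A)*(2*P) = 2*P*(-⅕ + A))
(H(5, -22) + 3278)*(w - 422) = ((⅖)*5*(-1 + 5*(-22)) + 3278)*(4505 - 422) = ((⅖)*5*(-1 - 110) + 3278)*4083 = ((⅖)*5*(-111) + 3278)*4083 = (-222 + 3278)*4083 = 3056*4083 = 12477648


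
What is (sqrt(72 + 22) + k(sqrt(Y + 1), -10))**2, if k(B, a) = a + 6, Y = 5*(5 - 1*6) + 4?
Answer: (-4 + sqrt(94))**2 ≈ 32.437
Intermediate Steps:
Y = -1 (Y = 5*(5 - 6) + 4 = 5*(-1) + 4 = -5 + 4 = -1)
k(B, a) = 6 + a
(sqrt(72 + 22) + k(sqrt(Y + 1), -10))**2 = (sqrt(72 + 22) + (6 - 10))**2 = (sqrt(94) - 4)**2 = (-4 + sqrt(94))**2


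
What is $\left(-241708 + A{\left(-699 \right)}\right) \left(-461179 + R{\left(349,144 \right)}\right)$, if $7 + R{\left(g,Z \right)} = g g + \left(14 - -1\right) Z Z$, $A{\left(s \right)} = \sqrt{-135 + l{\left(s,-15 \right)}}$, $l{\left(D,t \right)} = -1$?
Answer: $6851213260 - 56690 i \sqrt{34} \approx 6.8512 \cdot 10^{9} - 3.3056 \cdot 10^{5} i$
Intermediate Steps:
$A{\left(s \right)} = 2 i \sqrt{34}$ ($A{\left(s \right)} = \sqrt{-135 - 1} = \sqrt{-136} = 2 i \sqrt{34}$)
$R{\left(g,Z \right)} = -7 + g^{2} + 15 Z^{2}$ ($R{\left(g,Z \right)} = -7 + \left(g g + \left(14 - -1\right) Z Z\right) = -7 + \left(g^{2} + \left(14 + \left(-1 + 2\right)\right) Z Z\right) = -7 + \left(g^{2} + \left(14 + 1\right) Z Z\right) = -7 + \left(g^{2} + 15 Z Z\right) = -7 + \left(g^{2} + 15 Z^{2}\right) = -7 + g^{2} + 15 Z^{2}$)
$\left(-241708 + A{\left(-699 \right)}\right) \left(-461179 + R{\left(349,144 \right)}\right) = \left(-241708 + 2 i \sqrt{34}\right) \left(-461179 + \left(-7 + 349^{2} + 15 \cdot 144^{2}\right)\right) = \left(-241708 + 2 i \sqrt{34}\right) \left(-461179 + \left(-7 + 121801 + 15 \cdot 20736\right)\right) = \left(-241708 + 2 i \sqrt{34}\right) \left(-461179 + \left(-7 + 121801 + 311040\right)\right) = \left(-241708 + 2 i \sqrt{34}\right) \left(-461179 + 432834\right) = \left(-241708 + 2 i \sqrt{34}\right) \left(-28345\right) = 6851213260 - 56690 i \sqrt{34}$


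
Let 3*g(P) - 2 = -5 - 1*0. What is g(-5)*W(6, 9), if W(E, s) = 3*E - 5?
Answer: -13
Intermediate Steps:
W(E, s) = -5 + 3*E
g(P) = -1 (g(P) = ⅔ + (-5 - 1*0)/3 = ⅔ + (-5 + 0)/3 = ⅔ + (⅓)*(-5) = ⅔ - 5/3 = -1)
g(-5)*W(6, 9) = -(-5 + 3*6) = -(-5 + 18) = -1*13 = -13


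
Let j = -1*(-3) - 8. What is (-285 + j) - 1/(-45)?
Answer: -13049/45 ≈ -289.98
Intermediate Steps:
j = -5 (j = 3 - 8 = -5)
(-285 + j) - 1/(-45) = (-285 - 5) - 1/(-45) = -290 - 1/45*(-1) = -290 + 1/45 = -13049/45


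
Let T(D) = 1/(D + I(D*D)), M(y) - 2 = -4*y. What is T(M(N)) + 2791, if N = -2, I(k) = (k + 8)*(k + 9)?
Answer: 32883563/11782 ≈ 2791.0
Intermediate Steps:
I(k) = (8 + k)*(9 + k)
M(y) = 2 - 4*y
T(D) = 1/(72 + D + D⁴ + 17*D²) (T(D) = 1/(D + (72 + (D*D)² + 17*(D*D))) = 1/(D + (72 + (D²)² + 17*D²)) = 1/(D + (72 + D⁴ + 17*D²)) = 1/(72 + D + D⁴ + 17*D²))
T(M(N)) + 2791 = 1/(72 + (2 - 4*(-2)) + (2 - 4*(-2))⁴ + 17*(2 - 4*(-2))²) + 2791 = 1/(72 + (2 + 8) + (2 + 8)⁴ + 17*(2 + 8)²) + 2791 = 1/(72 + 10 + 10⁴ + 17*10²) + 2791 = 1/(72 + 10 + 10000 + 17*100) + 2791 = 1/(72 + 10 + 10000 + 1700) + 2791 = 1/11782 + 2791 = 32883563/11782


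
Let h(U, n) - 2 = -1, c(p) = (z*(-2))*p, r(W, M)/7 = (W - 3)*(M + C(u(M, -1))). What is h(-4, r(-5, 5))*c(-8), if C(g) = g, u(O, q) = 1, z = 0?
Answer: 0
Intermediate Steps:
r(W, M) = 7*(1 + M)*(-3 + W) (r(W, M) = 7*((W - 3)*(M + 1)) = 7*((-3 + W)*(1 + M)) = 7*((1 + M)*(-3 + W)) = 7*(1 + M)*(-3 + W))
c(p) = 0 (c(p) = (0*(-2))*p = 0*p = 0)
h(U, n) = 1 (h(U, n) = 2 - 1 = 1)
h(-4, r(-5, 5))*c(-8) = 1*0 = 0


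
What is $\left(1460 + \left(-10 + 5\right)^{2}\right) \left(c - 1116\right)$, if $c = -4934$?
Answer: $-8984250$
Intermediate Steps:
$\left(1460 + \left(-10 + 5\right)^{2}\right) \left(c - 1116\right) = \left(1460 + \left(-10 + 5\right)^{2}\right) \left(-4934 - 1116\right) = \left(1460 + \left(-5\right)^{2}\right) \left(-6050\right) = \left(1460 + 25\right) \left(-6050\right) = 1485 \left(-6050\right) = -8984250$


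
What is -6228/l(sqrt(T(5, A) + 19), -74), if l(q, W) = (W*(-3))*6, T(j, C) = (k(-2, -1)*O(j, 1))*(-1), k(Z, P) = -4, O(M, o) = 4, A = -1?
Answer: -173/37 ≈ -4.6757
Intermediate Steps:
T(j, C) = 16 (T(j, C) = -4*4*(-1) = -16*(-1) = 16)
l(q, W) = -18*W (l(q, W) = -3*W*6 = -18*W)
-6228/l(sqrt(T(5, A) + 19), -74) = -6228/((-18*(-74))) = -6228/1332 = -6228*1/1332 = -173/37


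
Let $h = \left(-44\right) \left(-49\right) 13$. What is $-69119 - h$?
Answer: $-97147$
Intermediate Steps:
$h = 28028$ ($h = 2156 \cdot 13 = 28028$)
$-69119 - h = -69119 - 28028 = -97147$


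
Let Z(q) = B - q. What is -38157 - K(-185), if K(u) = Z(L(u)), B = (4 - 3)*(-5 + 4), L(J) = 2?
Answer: -38154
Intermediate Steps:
B = -1 (B = 1*(-1) = -1)
Z(q) = -1 - q
K(u) = -3 (K(u) = -1 - 1*2 = -1 - 2 = -3)
-38157 - K(-185) = -38157 - 1*(-3) = -38157 + 3 = -38154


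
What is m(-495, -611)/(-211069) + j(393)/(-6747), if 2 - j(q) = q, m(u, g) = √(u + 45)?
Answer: 391/6747 - 15*I*√2/211069 ≈ 0.057952 - 0.0001005*I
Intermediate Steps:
m(u, g) = √(45 + u)
j(q) = 2 - q
m(-495, -611)/(-211069) + j(393)/(-6747) = √(45 - 495)/(-211069) + (2 - 1*393)/(-6747) = √(-450)*(-1/211069) + (2 - 393)*(-1/6747) = (15*I*√2)*(-1/211069) - 391*(-1/6747) = -15*I*√2/211069 + 391/6747 = 391/6747 - 15*I*√2/211069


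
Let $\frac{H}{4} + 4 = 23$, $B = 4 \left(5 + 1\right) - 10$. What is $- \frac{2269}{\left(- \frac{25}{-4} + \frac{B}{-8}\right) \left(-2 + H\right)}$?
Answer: $- \frac{2269}{333} \approx -6.8138$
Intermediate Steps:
$B = 14$ ($B = 4 \cdot 6 - 10 = 24 - 10 = 14$)
$H = 76$ ($H = -16 + 4 \cdot 23 = -16 + 92 = 76$)
$- \frac{2269}{\left(- \frac{25}{-4} + \frac{B}{-8}\right) \left(-2 + H\right)} = - \frac{2269}{\left(- \frac{25}{-4} + \frac{14}{-8}\right) \left(-2 + 76\right)} = - \frac{2269}{\left(\left(-25\right) \left(- \frac{1}{4}\right) + 14 \left(- \frac{1}{8}\right)\right) 74} = - \frac{2269}{\left(\frac{25}{4} - \frac{7}{4}\right) 74} = - \frac{2269}{\frac{9}{2} \cdot 74} = - \frac{2269}{333}$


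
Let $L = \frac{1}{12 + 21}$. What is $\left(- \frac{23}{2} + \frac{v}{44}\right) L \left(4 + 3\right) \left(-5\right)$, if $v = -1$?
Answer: $\frac{5915}{484} \approx 12.221$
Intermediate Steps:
$L = \frac{1}{33} \approx 0.030303$
$\left(- \frac{23}{2} + \frac{v}{44}\right) L \left(4 + 3\right) \left(-5\right) = \left(- \frac{23}{2} - \frac{1}{44}\right) \frac{1}{33} \left(4 + 3\right) \left(-5\right) = \left(\left(-23\right) \frac{1}{2} - \frac{1}{44}\right) \frac{1}{33} \cdot 7 \left(-5\right) = \left(- \frac{23}{2} - \frac{1}{44}\right) \frac{1}{33} \left(-35\right) = \left(- \frac{507}{44}\right) \frac{1}{33} \left(-35\right) = \left(- \frac{169}{484}\right) \left(-35\right) = \frac{5915}{484}$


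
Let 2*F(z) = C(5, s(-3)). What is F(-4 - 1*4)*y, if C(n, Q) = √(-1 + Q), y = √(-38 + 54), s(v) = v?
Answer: 4*I ≈ 4.0*I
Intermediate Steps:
y = 4 (y = √16 = 4)
F(z) = I (F(z) = √(-1 - 3)/2 = √(-4)/2 = (2*I)/2 = I)
F(-4 - 1*4)*y = I*4 = 4*I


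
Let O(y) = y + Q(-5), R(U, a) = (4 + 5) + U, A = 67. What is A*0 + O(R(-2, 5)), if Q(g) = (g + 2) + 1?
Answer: 5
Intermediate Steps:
Q(g) = 3 + g (Q(g) = (2 + g) + 1 = 3 + g)
R(U, a) = 9 + U
O(y) = -2 + y (O(y) = y + (3 - 5) = y - 2 = -2 + y)
A*0 + O(R(-2, 5)) = 67*0 + (-2 + (9 - 2)) = 0 + (-2 + 7) = 0 + 5 = 5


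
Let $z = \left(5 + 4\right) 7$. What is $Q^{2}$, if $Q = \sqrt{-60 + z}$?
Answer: $3$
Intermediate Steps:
$z = 63$ ($z = 9 \cdot 7 = 63$)
$Q = \sqrt{3}$ ($Q = \sqrt{-60 + 63} = \sqrt{3} \approx 1.732$)
$Q^{2} = \left(\sqrt{3}\right)^{2} = 3$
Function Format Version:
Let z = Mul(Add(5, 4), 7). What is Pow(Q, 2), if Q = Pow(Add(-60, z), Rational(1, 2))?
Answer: 3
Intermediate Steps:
z = 63 (z = Mul(9, 7) = 63)
Q = Pow(3, Rational(1, 2)) (Q = Pow(Add(-60, 63), Rational(1, 2)) = Pow(3, Rational(1, 2)) ≈ 1.7320)
Pow(Q, 2) = Pow(Pow(3, Rational(1, 2)), 2) = 3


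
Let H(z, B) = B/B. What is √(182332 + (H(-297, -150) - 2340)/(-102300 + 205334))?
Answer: √1935637211107266/103034 ≈ 427.00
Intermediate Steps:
H(z, B) = 1
√(182332 + (H(-297, -150) - 2340)/(-102300 + 205334)) = √(182332 + (1 - 2340)/(-102300 + 205334)) = √(182332 - 2339/103034) = √(18786392949/103034) = √1935637211107266/103034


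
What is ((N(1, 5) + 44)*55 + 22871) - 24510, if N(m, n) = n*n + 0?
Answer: 2156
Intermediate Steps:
N(m, n) = n² (N(m, n) = n² + 0 = n²)
((N(1, 5) + 44)*55 + 22871) - 24510 = ((5² + 44)*55 + 22871) - 24510 = ((25 + 44)*55 + 22871) - 24510 = (69*55 + 22871) - 24510 = (3795 + 22871) - 24510 = 26666 - 24510 = 2156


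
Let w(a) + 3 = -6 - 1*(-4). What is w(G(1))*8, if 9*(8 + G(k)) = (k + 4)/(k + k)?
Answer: -40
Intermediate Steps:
G(k) = -8 + (4 + k)/(18*k) (G(k) = -8 + ((k + 4)/(k + k))/9 = -8 + ((4 + k)/((2*k)))/9 = -8 + ((4 + k)*(1/(2*k)))/9 = -8 + ((4 + k)/(2*k))/9 = -8 + (4 + k)/(18*k))
w(a) = -5 (w(a) = -3 + (-6 - 1*(-4)) = -3 + (-6 + 4) = -3 - 2 = -5)
w(G(1))*8 = -5*8 = -40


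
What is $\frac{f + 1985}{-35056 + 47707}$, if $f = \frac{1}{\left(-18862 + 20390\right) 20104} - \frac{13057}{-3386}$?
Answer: $\frac{103434677680445}{657942050020416} \approx 0.15721$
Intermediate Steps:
$f = \frac{200548418685}{52007118016}$ ($f = \frac{1}{1528} \cdot \frac{1}{20104} - - \frac{13057}{3386} = \frac{1}{1528} \cdot \frac{1}{20104} + \frac{13057}{3386} = \frac{1}{30718912} + \frac{13057}{3386} = \frac{200548418685}{52007118016} \approx 3.8562$)
$\frac{f + 1985}{-35056 + 47707} = \frac{\frac{200548418685}{52007118016} + 1985}{-35056 + 47707} = \frac{103434677680445}{52007118016 \cdot 12651} = \frac{103434677680445}{52007118016} \cdot \frac{1}{12651} = \frac{103434677680445}{657942050020416}$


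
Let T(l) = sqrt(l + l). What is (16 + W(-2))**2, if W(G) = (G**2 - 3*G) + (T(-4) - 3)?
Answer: 521 + 92*I*sqrt(2) ≈ 521.0 + 130.11*I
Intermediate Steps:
T(l) = sqrt(2)*sqrt(l) (T(l) = sqrt(2*l) = sqrt(2)*sqrt(l))
W(G) = -3 + G**2 - 3*G + 2*I*sqrt(2) (W(G) = (G**2 - 3*G) + (sqrt(2)*sqrt(-4) - 3) = (G**2 - 3*G) + (sqrt(2)*(2*I) - 3) = (G**2 - 3*G) + (2*I*sqrt(2) - 3) = (G**2 - 3*G) + (-3 + 2*I*sqrt(2)) = -3 + G**2 - 3*G + 2*I*sqrt(2))
(16 + W(-2))**2 = (16 + (-3 + (-2)**2 - 3*(-2) + 2*I*sqrt(2)))**2 = (16 + (-3 + 4 + 6 + 2*I*sqrt(2)))**2 = (16 + (7 + 2*I*sqrt(2)))**2 = (23 + 2*I*sqrt(2))**2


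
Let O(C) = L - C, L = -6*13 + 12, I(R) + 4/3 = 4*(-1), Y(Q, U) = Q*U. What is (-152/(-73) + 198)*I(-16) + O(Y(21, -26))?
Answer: -128576/219 ≈ -587.11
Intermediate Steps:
I(R) = -16/3 (I(R) = -4/3 + 4*(-1) = -4/3 - 4 = -16/3)
L = -66 (L = -78 + 12 = -66)
O(C) = -66 - C
(-152/(-73) + 198)*I(-16) + O(Y(21, -26)) = (-152/(-73) + 198)*(-16/3) + (-66 - 21*(-26)) = (-152*(-1/73) + 198)*(-16/3) + (-66 - 1*(-546)) = (152/73 + 198)*(-16/3) + (-66 + 546) = (14606/73)*(-16/3) + 480 = -233696/219 + 480 = -128576/219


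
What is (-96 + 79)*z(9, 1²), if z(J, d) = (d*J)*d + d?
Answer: -170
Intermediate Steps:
z(J, d) = d + J*d² (z(J, d) = (J*d)*d + d = J*d² + d = d + J*d²)
(-96 + 79)*z(9, 1²) = (-96 + 79)*(1²*(1 + 9*1²)) = -17*(1 + 9*1) = -17*(1 + 9) = -17*10 = -170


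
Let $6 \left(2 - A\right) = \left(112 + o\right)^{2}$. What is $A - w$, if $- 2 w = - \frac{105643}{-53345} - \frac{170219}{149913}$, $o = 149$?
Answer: $- \frac{181551608359951}{15994217970} \approx -11351.0$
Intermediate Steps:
$A = - \frac{22703}{2}$ ($A = 2 - \frac{\left(112 + 149\right)^{2}}{6} = 2 - \frac{261^{2}}{6} = 2 - \frac{22707}{2} = - \frac{22703}{2} \approx -11352.0$)
$w = - \frac{3378463252}{7997108985}$ ($w = - \frac{- \frac{105643}{-53345} - \frac{170219}{149913}}{2} = - \frac{\left(-105643\right) \left(- \frac{1}{53345}\right) - \frac{170219}{149913}}{2} = - \frac{\frac{105643}{53345} - \frac{170219}{149913}}{2} = \left(- \frac{1}{2}\right) \frac{6756926504}{7997108985} = - \frac{3378463252}{7997108985} \approx -0.42246$)
$A - w = - \frac{22703}{2} - - \frac{3378463252}{7997108985} = - \frac{22703}{2} + \frac{3378463252}{7997108985} = - \frac{181551608359951}{15994217970}$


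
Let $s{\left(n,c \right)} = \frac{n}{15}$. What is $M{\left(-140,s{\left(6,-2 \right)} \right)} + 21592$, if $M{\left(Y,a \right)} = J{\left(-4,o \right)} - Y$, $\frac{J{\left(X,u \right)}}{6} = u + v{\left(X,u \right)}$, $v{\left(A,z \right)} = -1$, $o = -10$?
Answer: $21666$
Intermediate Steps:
$s{\left(n,c \right)} = \frac{n}{15}$ ($s{\left(n,c \right)} = n \frac{1}{15} = \frac{n}{15}$)
$J{\left(X,u \right)} = -6 + 6 u$ ($J{\left(X,u \right)} = 6 \left(u - 1\right) = 6 \left(-1 + u\right) = -6 + 6 u$)
$M{\left(Y,a \right)} = -66 - Y$ ($M{\left(Y,a \right)} = \left(-6 + 6 \left(-10\right)\right) - Y = \left(-6 - 60\right) - Y = -66 - Y$)
$M{\left(-140,s{\left(6,-2 \right)} \right)} + 21592 = \left(-66 - -140\right) + 21592 = \left(-66 + 140\right) + 21592 = 74 + 21592 = 21666$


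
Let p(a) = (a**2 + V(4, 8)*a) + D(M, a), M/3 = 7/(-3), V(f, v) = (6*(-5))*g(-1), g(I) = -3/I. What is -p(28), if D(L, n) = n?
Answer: 1708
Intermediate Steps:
V(f, v) = -90 (V(f, v) = (6*(-5))*(-3/(-1)) = -(-90)*(-1) = -30*3 = -90)
M = -7 (M = 3*(7/(-3)) = 3*(7*(-1/3)) = 3*(-7/3) = -7)
p(a) = a**2 - 89*a (p(a) = (a**2 - 90*a) + a = a**2 - 89*a)
-p(28) = -28*(-89 + 28) = -28*(-61) = -1*(-1708) = 1708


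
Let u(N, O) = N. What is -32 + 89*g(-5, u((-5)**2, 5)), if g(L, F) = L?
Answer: -477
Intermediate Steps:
-32 + 89*g(-5, u((-5)**2, 5)) = -32 + 89*(-5) = -32 - 445 = -477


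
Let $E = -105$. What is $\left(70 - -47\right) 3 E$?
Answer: $-36855$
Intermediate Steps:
$\left(70 - -47\right) 3 E = \left(70 - -47\right) 3 \left(-105\right) = \left(70 + 47\right) 3 \left(-105\right) = 117 \cdot 3 \left(-105\right) = 351 \left(-105\right) = -36855$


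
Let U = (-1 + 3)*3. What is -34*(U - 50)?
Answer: 1496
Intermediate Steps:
U = 6 (U = 2*3 = 6)
-34*(U - 50) = -34*(6 - 50) = -34*(-44) = 1496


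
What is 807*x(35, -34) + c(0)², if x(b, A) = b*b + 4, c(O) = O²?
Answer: 991803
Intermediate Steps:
x(b, A) = 4 + b² (x(b, A) = b² + 4 = 4 + b²)
807*x(35, -34) + c(0)² = 807*(4 + 35²) + (0²)² = 807*(4 + 1225) + 0² = 807*1229 + 0 = 991803 + 0 = 991803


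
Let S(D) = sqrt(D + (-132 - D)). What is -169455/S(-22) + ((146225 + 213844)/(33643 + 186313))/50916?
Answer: 120023/3733093232 + 5135*I*sqrt(33)/2 ≈ 3.2151e-5 + 14749.0*I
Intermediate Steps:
S(D) = 2*I*sqrt(33) (S(D) = sqrt(-132) = 2*I*sqrt(33))
-169455/S(-22) + ((146225 + 213844)/(33643 + 186313))/50916 = -169455*(-I*sqrt(33)/66) + ((146225 + 213844)/(33643 + 186313))/50916 = -(-5135)*I*sqrt(33)/2 + (360069/219956)*(1/50916) = 5135*I*sqrt(33)/2 + (360069*(1/219956))*(1/50916) = 5135*I*sqrt(33)/2 + (360069/219956)*(1/50916) = 5135*I*sqrt(33)/2 + 120023/3733093232 = 120023/3733093232 + 5135*I*sqrt(33)/2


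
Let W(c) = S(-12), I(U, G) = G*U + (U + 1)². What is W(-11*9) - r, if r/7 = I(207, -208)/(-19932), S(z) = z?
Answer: -59432/4983 ≈ -11.927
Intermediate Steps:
I(U, G) = (1 + U)² + G*U (I(U, G) = G*U + (1 + U)² = (1 + U)² + G*U)
W(c) = -12
r = -364/4983 (r = 7*(((1 + 207)² - 208*207)/(-19932)) = 7*((208² - 43056)*(-1/19932)) = 7*((43264 - 43056)*(-1/19932)) = 7*(208*(-1/19932)) = 7*(-52/4983) = -364/4983 ≈ -0.073048)
W(-11*9) - r = -12 - 1*(-364/4983) = -12 + 364/4983 = -59432/4983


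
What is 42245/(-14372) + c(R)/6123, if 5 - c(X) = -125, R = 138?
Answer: -19753675/6769212 ≈ -2.9182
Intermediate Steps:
c(X) = 130 (c(X) = 5 - 1*(-125) = 5 + 125 = 130)
42245/(-14372) + c(R)/6123 = 42245/(-14372) + 130/6123 = 42245*(-1/14372) + 130*(1/6123) = -42245/14372 + 10/471 = -19753675/6769212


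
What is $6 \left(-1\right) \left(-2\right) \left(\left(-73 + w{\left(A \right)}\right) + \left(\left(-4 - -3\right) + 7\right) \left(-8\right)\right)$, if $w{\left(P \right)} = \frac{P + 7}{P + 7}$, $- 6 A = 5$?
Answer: $-1440$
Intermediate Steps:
$A = - \frac{5}{6}$ ($A = \left(- \frac{1}{6}\right) 5 = - \frac{5}{6} \approx -0.83333$)
$w{\left(P \right)} = 1$ ($w{\left(P \right)} = \frac{7 + P}{7 + P} = 1$)
$6 \left(-1\right) \left(-2\right) \left(\left(-73 + w{\left(A \right)}\right) + \left(\left(-4 - -3\right) + 7\right) \left(-8\right)\right) = 6 \left(-1\right) \left(-2\right) \left(\left(-73 + 1\right) + \left(\left(-4 - -3\right) + 7\right) \left(-8\right)\right) = \left(-6\right) \left(-2\right) \left(-72 + \left(\left(-4 + 3\right) + 7\right) \left(-8\right)\right) = 12 \left(-72 + \left(-1 + 7\right) \left(-8\right)\right) = 12 \left(-72 + 6 \left(-8\right)\right) = 12 \left(-72 - 48\right) = 12 \left(-120\right) = -1440$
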